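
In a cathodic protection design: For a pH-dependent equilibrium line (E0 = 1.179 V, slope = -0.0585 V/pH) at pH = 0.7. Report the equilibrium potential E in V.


Apply the Pourbaix line equation: E = E0 + slope*pH
E = 1.179 + (-0.0585)*0.7 = 1.179 + (-0.04095) = 1.13805 V
Rounded to 3 decimal places: E = 1.138 V

1.138 V


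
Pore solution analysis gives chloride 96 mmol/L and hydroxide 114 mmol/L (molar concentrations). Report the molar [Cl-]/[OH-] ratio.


Threshold parameter = [Cl-] / [OH-] (molar basis; both in mmol/L, so units cancel)
Ratio = 96 / 114 = 0.84

0.84


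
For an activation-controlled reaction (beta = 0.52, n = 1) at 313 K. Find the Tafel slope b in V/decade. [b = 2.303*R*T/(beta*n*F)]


Apply the Tafel slope relation: b = 2.303*R*T/(beta*n*F)
Numerator: 2.303 * 8.314 * 313 = 5993.06
Denominator: 0.52 * 1 * 96485 = 50172.2
b = 5993.06 / 50172.2 = 0.1194 V/decade

0.1194 V/decade


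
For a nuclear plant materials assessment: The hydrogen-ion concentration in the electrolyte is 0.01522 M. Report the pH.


pH = −log10[H+]
pH = −log10(0.01522) = 1.82

1.82


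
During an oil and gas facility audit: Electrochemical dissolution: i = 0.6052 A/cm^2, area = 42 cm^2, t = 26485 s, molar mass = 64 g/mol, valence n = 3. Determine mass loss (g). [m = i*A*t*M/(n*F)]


Apply Faraday's law: m = i*A*t*M / (n*F)
Total charge passed Q = i*A*t = 0.6052*42*26485 = 673206.324 C
m = Q*M/(n*F) = 673206.324*64/(3*96485) = 148.84941 g

148.84941 g


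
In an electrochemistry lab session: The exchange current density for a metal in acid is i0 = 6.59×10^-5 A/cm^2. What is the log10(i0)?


i0 = 6.59×10^-5 A/cm^2
log10(i0) = -4.181

-4.181


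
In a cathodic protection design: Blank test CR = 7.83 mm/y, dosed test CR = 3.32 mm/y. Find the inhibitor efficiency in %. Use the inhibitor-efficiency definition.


Apply the inhibitor-efficiency definition: IE = (CR_blank − CR_inh)/CR_blank × 100
IE = (7.83 − 3.32) / 7.83 × 100
IE = 4.51 / 7.83 × 100 = 57.6 %

57.6 %


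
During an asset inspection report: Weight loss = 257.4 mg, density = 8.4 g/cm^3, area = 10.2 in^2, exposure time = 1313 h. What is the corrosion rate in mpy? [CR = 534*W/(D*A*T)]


Apply the mpy weight-loss relation: CR = 534 * W / (D * A * T)
Numerator: 534 * 257.4 = 137451.6
Denominator: 8.4 * 10.2 * 1313 = 112497.84
CR = 137451.6 / 112497.84 = 1.2218 mpy

1.2218 mpy


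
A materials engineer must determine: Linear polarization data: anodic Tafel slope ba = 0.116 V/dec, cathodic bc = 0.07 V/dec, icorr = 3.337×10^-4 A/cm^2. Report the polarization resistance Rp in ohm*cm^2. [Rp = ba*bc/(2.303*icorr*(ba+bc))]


Apply the Stern-Geary equation: Rp = ba*bc / (2.303*icorr*(ba+bc))
ba*bc = 0.116*0.07 = 0.00812
ba+bc = 0.186; 2.303*icorr*(ba+bc) = 2.303*3.337×10^-4*0.186 = 1.4294306×10^-4
Rp = 0.00812 / 1.4294306×10^-4 = 56.8 ohm*cm^2

56.8 ohm*cm^2


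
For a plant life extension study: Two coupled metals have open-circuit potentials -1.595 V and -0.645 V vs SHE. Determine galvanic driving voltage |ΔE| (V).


Driving voltage is the absolute potential difference.
|ΔE| = |-1.595 − (-0.645)| = 0.95 V

0.95 V


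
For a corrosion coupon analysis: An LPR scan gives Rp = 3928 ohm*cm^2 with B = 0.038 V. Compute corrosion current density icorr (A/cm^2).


Apply the Stern-Geary relation: icorr = B / Rp
icorr = 0.038 / 3928 = 9.674×10^-6 A/cm^2

9.674×10^-6 A/cm^2


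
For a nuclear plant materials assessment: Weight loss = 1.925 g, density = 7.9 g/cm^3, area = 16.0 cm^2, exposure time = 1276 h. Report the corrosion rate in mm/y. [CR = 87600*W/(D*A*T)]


Apply the mm/y weight-loss relation: CR = 87600 * W / (D * A * T)
Numerator: 87600 * 1.925 = 168630.0
Denominator: 7.9 * 16.0 * 1276 = 161286.4
CR = 168630.0 / 161286.4 = 1.04553 mm/y

1.04553 mm/y


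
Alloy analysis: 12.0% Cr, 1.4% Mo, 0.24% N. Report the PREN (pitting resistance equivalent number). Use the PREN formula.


Apply the PREN formula: PREN = Cr + 3.3*Mo + 16*N
PREN = 12.0 + 3.3*1.4 + 16*0.24
PREN = 12.0 + 4.62 + 3.84 = 20.46

20.46


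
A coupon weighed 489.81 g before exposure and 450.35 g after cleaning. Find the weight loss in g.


Weight loss = initial − final
WL = 489.81 − 450.35 = 39.46 g

39.46 g


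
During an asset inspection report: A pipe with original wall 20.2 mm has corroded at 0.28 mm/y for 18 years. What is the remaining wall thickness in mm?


Remaining wall = original − CR × time
t = 20.2 − 0.28*18 = 20.2 − 5.04 = 15.16 mm

15.16 mm


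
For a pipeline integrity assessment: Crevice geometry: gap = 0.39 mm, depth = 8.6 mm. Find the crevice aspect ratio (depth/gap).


Aspect ratio = depth / gap
Ratio = 8.6 / 0.39 = 22.1

22.1


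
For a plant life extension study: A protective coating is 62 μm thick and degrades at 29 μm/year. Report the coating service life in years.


Service life = thickness / degradation rate
Life = 62 / 29 = 2.1 years

2.1 years


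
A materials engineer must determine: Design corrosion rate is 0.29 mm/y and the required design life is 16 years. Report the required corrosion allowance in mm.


Corrosion allowance = CR × design life
CA = 0.29 * 16 = 4.64 mm

4.64 mm


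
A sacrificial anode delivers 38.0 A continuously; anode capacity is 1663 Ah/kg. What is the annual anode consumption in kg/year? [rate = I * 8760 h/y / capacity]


Annual consumption = current * hours per year / capacity
Rate = 38.0 * 8760 / 1663 = 200.2 kg/year

200.2 kg/year


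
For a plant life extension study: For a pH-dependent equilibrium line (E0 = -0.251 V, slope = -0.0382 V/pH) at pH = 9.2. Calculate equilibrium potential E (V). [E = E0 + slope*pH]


Apply the Pourbaix line equation: E = E0 + slope*pH
E = -0.251 + (-0.0382)*9.2 = -0.251 + (-0.35144) = -0.60244 V
Rounded to 4 decimal places: E = -0.6024 V

-0.6024 V


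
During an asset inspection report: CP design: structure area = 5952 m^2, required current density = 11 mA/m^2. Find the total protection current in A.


I = area * current density, then convert mA → A (÷1000)
I = 5952 * 11 / 1000 = 65.47 A

65.47 A


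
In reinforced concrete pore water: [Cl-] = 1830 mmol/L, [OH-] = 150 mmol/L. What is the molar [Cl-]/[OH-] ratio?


Threshold parameter = [Cl-] / [OH-] (molar basis; both in mmol/L, so units cancel)
Ratio = 1830 / 150 = 12.2

12.2


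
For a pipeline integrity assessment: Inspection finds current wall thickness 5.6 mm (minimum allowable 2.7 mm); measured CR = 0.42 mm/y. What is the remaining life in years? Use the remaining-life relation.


Apply the remaining-life relation: RL = (t_current − t_min) / CR
RL = (5.6 − 2.7) / 0.42 = 2.9 / 0.42 = 6.9 years

6.9 years


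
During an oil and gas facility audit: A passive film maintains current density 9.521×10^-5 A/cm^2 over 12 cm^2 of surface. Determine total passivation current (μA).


I = i_pass * A, then convert A → μA (×10^6)
I = 9.521×10^-5 * 12 * 10^6 = 1142.52 μA

1142.52 μA


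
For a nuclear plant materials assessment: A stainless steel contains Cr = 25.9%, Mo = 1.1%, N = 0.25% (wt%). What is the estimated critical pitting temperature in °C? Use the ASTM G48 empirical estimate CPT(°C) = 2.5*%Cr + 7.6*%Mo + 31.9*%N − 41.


Apply the ASTM G48 empirical CPT estimate: CPT(°C) = 2.5*%Cr + 7.6*%Mo + 31.9*%N − 41
2.5*25.9 = 64.75; 7.6*1.1 = 8.36; 31.9*0.25 = 7.975
CPT = 64.75 + 8.36 + 7.975 − 41 = 40.085 °C
Rounded to 0.1 °C: CPT ≈ 40.1 °C

40.1 °C


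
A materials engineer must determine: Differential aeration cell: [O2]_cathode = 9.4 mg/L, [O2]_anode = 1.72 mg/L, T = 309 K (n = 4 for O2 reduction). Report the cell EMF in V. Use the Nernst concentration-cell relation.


Apply the Nernst concentration-cell relation: E = (RT/nF)*ln(C_cathode/C_anode)
RT/nF = 8.314*309/(4*96485) = 0.00665654 V
ln(9.4/1.72) = 1.69839
E = 0.00665654 * 1.69839 = 0.01131 V

0.01131 V


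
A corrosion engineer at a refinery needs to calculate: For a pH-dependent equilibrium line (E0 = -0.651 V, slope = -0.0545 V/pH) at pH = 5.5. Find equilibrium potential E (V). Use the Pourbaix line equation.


Apply the Pourbaix line equation: E = E0 + slope*pH
E = -0.651 + (-0.0545)*5.5 = -0.651 + (-0.29975) = -0.95075 V
Rounded to 3 decimal places: E = -0.951 V

-0.951 V


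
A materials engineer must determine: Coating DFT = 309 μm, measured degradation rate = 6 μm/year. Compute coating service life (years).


Service life = thickness / degradation rate
Life = 309 / 6 = 51.5 years

51.5 years


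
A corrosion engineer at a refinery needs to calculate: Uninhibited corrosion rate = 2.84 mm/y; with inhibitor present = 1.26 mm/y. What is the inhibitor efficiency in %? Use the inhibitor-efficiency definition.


Apply the inhibitor-efficiency definition: IE = (CR_blank − CR_inh)/CR_blank × 100
IE = (2.84 − 1.26) / 2.84 × 100
IE = 1.58 / 2.84 × 100 = 55.6 %

55.6 %


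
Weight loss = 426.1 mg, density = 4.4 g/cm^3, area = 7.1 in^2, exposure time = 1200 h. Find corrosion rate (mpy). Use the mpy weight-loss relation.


Apply the mpy weight-loss relation: CR = 534 * W / (D * A * T)
Numerator: 534 * 426.1 = 227537.4
Denominator: 4.4 * 7.1 * 1200 = 37488.0
CR = 227537.4 / 37488.0 = 6.06961 mpy

6.06961 mpy


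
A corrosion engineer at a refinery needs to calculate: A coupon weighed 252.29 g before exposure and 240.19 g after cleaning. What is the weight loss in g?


Weight loss = initial − final
WL = 252.29 − 240.19 = 12.1 g

12.1 g


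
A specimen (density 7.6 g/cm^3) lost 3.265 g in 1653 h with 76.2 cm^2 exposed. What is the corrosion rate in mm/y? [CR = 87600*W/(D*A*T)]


Apply the mm/y weight-loss relation: CR = 87600 * W / (D * A * T)
Numerator: 87600 * 3.265 = 286014.0
Denominator: 7.6 * 76.2 * 1653 = 957285.36
CR = 286014.0 / 957285.36 = 0.29878 mm/y

0.29878 mm/y


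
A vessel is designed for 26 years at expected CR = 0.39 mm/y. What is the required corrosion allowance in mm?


Corrosion allowance = CR × design life
CA = 0.39 * 26 = 10.14 mm

10.14 mm


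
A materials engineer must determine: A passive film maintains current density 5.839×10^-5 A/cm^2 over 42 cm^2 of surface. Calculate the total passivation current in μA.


I = i_pass * A, then convert A → μA (×10^6)
I = 5.839×10^-5 * 42 * 10^6 = 2452.38 μA

2452.38 μA


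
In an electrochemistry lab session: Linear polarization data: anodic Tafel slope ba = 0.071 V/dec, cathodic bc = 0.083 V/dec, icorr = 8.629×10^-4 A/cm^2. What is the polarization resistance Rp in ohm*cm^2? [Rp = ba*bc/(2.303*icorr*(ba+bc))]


Apply the Stern-Geary equation: Rp = ba*bc / (2.303*icorr*(ba+bc))
ba*bc = 0.071*0.083 = 0.005893
ba+bc = 0.154; 2.303*icorr*(ba+bc) = 2.303*8.629×10^-4*0.154 = 3.0603784×10^-4
Rp = 0.005893 / 3.0603784×10^-4 = 19.3 ohm*cm^2

19.3 ohm*cm^2


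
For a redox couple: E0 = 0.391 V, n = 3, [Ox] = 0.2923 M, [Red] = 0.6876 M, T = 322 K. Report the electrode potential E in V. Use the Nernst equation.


Apply the Nernst equation: E = E0 + (RT/nF)*ln([Ox]/[Red])
Step 1: RT/nF = 8.314*322/(3*96485) = 0.00924879 V
Step 2: [Ox]/[Red] = 0.2923/0.6876 = 0.425102
Step 3: ln(0.425102) = -0.855426
Step 4: correction = 0.00924879 * -0.855426 = -0.0079 V
E = 0.391 + -0.0079 = 0.3831 V

0.3831 V


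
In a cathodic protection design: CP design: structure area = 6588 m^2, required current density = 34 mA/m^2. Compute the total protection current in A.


I = area * current density, then convert mA → A (÷1000)
I = 6588 * 34 / 1000 = 223.99 A

223.99 A


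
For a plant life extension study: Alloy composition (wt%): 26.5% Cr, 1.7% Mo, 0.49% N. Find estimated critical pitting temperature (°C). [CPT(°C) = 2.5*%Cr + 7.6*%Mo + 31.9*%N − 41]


Apply the ASTM G48 empirical CPT estimate: CPT(°C) = 2.5*%Cr + 7.6*%Mo + 31.9*%N − 41
2.5*26.5 = 66.25; 7.6*1.7 = 12.92; 31.9*0.49 = 15.631
CPT = 66.25 + 12.92 + 15.631 − 41 = 53.801 °C
Rounded to 0.1 °C: CPT ≈ 53.8 °C

53.8 °C


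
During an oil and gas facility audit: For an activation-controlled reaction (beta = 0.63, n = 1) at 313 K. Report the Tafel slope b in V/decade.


Apply the Tafel slope relation: b = 2.303*R*T/(beta*n*F)
Numerator: 2.303 * 8.314 * 313 = 5993.06
Denominator: 0.63 * 1 * 96485 = 60785.55
b = 5993.06 / 60785.55 = 0.099 V/decade

0.099 V/decade


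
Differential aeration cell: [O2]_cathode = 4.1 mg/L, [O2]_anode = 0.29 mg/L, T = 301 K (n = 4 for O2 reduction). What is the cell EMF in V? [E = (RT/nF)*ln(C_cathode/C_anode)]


Apply the Nernst concentration-cell relation: E = (RT/nF)*ln(C_cathode/C_anode)
RT/nF = 8.314*301/(4*96485) = 0.0064842 V
ln(4.1/0.29) = 2.64886
E = 0.0064842 * 2.64886 = 0.01718 V

0.01718 V


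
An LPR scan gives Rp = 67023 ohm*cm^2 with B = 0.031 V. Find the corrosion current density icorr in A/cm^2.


Apply the Stern-Geary relation: icorr = B / Rp
icorr = 0.031 / 67023 = 4.625×10^-7 A/cm^2

4.625×10^-7 A/cm^2


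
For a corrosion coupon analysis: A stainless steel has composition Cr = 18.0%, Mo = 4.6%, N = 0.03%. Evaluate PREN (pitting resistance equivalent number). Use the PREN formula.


Apply the PREN formula: PREN = Cr + 3.3*Mo + 16*N
PREN = 18.0 + 3.3*4.6 + 16*0.03
PREN = 18.0 + 15.18 + 0.48 = 33.66

33.66


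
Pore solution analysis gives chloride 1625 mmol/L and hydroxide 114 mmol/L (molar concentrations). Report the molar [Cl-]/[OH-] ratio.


Threshold parameter = [Cl-] / [OH-] (molar basis; both in mmol/L, so units cancel)
Ratio = 1625 / 114 = 14.25

14.25


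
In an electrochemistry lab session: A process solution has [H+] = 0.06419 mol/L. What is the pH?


pH = −log10[H+]
pH = −log10(0.06419) = 1.19

1.19


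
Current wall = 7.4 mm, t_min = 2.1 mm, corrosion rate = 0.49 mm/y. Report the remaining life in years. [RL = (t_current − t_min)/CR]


Apply the remaining-life relation: RL = (t_current − t_min) / CR
RL = (7.4 − 2.1) / 0.49 = 5.3 / 0.49 = 10.8 years

10.8 years


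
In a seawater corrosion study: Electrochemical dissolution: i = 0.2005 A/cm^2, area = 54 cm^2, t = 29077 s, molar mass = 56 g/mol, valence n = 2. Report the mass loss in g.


Apply Faraday's law: m = i*A*t*M / (n*F)
Total charge passed Q = i*A*t = 0.2005*54*29077 = 314816.679 C
m = Q*M/(n*F) = 314816.679*56/(2*96485) = 91.35997 g

91.35997 g


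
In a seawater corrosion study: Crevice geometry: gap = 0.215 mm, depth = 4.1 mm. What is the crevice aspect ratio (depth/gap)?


Aspect ratio = depth / gap
Ratio = 4.1 / 0.215 = 19.1

19.1


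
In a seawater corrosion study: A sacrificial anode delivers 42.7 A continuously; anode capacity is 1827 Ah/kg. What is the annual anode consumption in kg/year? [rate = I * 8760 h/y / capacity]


Annual consumption = current * hours per year / capacity
Rate = 42.7 * 8760 / 1827 = 204.7 kg/year

204.7 kg/year


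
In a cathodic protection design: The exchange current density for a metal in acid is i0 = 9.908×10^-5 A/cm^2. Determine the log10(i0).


i0 = 9.908×10^-5 A/cm^2
log10(i0) = -4.004

-4.004


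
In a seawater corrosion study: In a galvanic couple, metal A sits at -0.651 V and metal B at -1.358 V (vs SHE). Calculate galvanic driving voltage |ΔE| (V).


Driving voltage is the absolute potential difference.
|ΔE| = |-0.651 − (-1.358)| = 0.707 V

0.707 V


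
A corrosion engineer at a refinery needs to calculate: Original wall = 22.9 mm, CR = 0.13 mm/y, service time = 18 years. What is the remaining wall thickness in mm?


Remaining wall = original − CR × time
t = 22.9 − 0.13*18 = 22.9 − 2.34 = 20.56 mm

20.56 mm


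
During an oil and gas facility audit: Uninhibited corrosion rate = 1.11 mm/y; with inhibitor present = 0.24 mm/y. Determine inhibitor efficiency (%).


Apply the inhibitor-efficiency definition: IE = (CR_blank − CR_inh)/CR_blank × 100
IE = (1.11 − 0.24) / 1.11 × 100
IE = 0.87 / 1.11 × 100 = 78.4 %

78.4 %


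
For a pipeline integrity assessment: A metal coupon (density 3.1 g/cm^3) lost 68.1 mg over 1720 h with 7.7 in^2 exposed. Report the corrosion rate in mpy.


Apply the mpy weight-loss relation: CR = 534 * W / (D * A * T)
Numerator: 534 * 68.1 = 36365.4
Denominator: 3.1 * 7.7 * 1720 = 41056.4
CR = 36365.4 / 41056.4 = 0.8857 mpy

0.8857 mpy


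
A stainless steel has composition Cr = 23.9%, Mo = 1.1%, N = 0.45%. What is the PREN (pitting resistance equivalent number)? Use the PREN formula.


Apply the PREN formula: PREN = Cr + 3.3*Mo + 16*N
PREN = 23.9 + 3.3*1.1 + 16*0.45
PREN = 23.9 + 3.63 + 7.2 = 34.73

34.73


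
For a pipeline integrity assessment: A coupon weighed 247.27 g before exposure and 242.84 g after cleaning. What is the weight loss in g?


Weight loss = initial − final
WL = 247.27 − 242.84 = 4.43 g

4.43 g


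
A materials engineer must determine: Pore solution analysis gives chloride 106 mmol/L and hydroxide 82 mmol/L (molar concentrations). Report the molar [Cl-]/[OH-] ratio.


Threshold parameter = [Cl-] / [OH-] (molar basis; both in mmol/L, so units cancel)
Ratio = 106 / 82 = 1.29

1.29


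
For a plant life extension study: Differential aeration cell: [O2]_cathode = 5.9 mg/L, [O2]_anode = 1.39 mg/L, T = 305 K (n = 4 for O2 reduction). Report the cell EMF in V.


Apply the Nernst concentration-cell relation: E = (RT/nF)*ln(C_cathode/C_anode)
RT/nF = 8.314*305/(4*96485) = 0.00657037 V
ln(5.9/1.39) = 1.44565
E = 0.00657037 * 1.44565 = 0.0095 V

0.0095 V


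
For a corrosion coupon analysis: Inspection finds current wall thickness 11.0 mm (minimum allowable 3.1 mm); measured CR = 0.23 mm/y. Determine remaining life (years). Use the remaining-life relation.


Apply the remaining-life relation: RL = (t_current − t_min) / CR
RL = (11.0 − 3.1) / 0.23 = 7.9 / 0.23 = 34.3 years

34.3 years


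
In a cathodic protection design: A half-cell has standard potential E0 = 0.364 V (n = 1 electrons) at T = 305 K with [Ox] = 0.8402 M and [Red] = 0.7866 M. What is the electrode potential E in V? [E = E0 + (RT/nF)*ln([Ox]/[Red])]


Apply the Nernst equation: E = E0 + (RT/nF)*ln([Ox]/[Red])
Step 1: RT/nF = 8.314*305/(1*96485) = 0.02628149 V
Step 2: [Ox]/[Red] = 0.8402/0.7866 = 1.068141
Step 3: ln(1.068141) = 0.06592
Step 4: correction = 0.02628149 * 0.06592 = 0.002 V
E = 0.364 + 0.002 = 0.366 V

0.366 V


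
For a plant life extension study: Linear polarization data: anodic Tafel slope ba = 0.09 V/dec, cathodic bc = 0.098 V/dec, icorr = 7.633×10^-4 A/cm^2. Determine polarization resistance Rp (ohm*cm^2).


Apply the Stern-Geary equation: Rp = ba*bc / (2.303*icorr*(ba+bc))
ba*bc = 0.09*0.098 = 0.00882
ba+bc = 0.188; 2.303*icorr*(ba+bc) = 2.303*7.633×10^-4*0.188 = 3.3048142×10^-4
Rp = 0.00882 / 3.3048142×10^-4 = 26.69 ohm*cm^2

26.69 ohm*cm^2


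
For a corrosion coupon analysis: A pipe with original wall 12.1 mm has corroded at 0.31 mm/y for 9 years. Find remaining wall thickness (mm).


Remaining wall = original − CR × time
t = 12.1 − 0.31*9 = 12.1 − 2.79 = 9.31 mm

9.31 mm


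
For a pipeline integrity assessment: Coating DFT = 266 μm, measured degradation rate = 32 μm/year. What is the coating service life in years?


Service life = thickness / degradation rate
Life = 266 / 32 = 8.3 years

8.3 years


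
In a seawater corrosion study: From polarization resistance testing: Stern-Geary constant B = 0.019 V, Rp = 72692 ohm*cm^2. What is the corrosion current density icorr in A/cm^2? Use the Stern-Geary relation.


Apply the Stern-Geary relation: icorr = B / Rp
icorr = 0.019 / 72692 = 2.614×10^-7 A/cm^2

2.614×10^-7 A/cm^2


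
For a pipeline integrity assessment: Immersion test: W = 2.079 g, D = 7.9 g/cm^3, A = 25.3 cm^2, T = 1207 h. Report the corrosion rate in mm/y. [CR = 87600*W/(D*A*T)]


Apply the mm/y weight-loss relation: CR = 87600 * W / (D * A * T)
Numerator: 87600 * 2.079 = 182120.4
Denominator: 7.9 * 25.3 * 1207 = 241243.09
CR = 182120.4 / 241243.09 = 0.75492 mm/y

0.75492 mm/y


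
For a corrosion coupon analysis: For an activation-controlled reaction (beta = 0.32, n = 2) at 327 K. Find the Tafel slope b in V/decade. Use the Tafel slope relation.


Apply the Tafel slope relation: b = 2.303*R*T/(beta*n*F)
Numerator: 2.303 * 8.314 * 327 = 6261.12
Denominator: 0.32 * 2 * 96485 = 61750.4
b = 6261.12 / 61750.4 = 0.1014 V/decade

0.1014 V/decade


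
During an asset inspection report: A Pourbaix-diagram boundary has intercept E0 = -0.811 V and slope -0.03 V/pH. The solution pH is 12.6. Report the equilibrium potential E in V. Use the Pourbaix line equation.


Apply the Pourbaix line equation: E = E0 + slope*pH
E = -0.811 + (-0.03)*12.6 = -0.811 + (-0.378) = -1.189 V
Rounded to 3 decimal places: E = -1.189 V

-1.189 V


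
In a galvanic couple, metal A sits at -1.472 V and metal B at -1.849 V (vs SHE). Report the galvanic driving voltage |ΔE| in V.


Driving voltage is the absolute potential difference.
|ΔE| = |-1.472 − (-1.849)| = 0.377 V

0.377 V


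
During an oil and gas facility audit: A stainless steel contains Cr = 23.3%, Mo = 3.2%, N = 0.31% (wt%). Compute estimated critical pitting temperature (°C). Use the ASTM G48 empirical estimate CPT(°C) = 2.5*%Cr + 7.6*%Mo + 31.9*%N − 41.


Apply the ASTM G48 empirical CPT estimate: CPT(°C) = 2.5*%Cr + 7.6*%Mo + 31.9*%N − 41
2.5*23.3 = 58.25; 7.6*3.2 = 24.32; 31.9*0.31 = 9.889
CPT = 58.25 + 24.32 + 9.889 − 41 = 51.459 °C
Rounded to 0.1 °C: CPT ≈ 51.5 °C

51.5 °C


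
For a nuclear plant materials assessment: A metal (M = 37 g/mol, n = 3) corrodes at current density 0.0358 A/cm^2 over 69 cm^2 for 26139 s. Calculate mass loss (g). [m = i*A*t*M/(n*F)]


Apply Faraday's law: m = i*A*t*M / (n*F)
Total charge passed Q = i*A*t = 0.0358*69*26139 = 64568.5578 C
m = Q*M/(n*F) = 64568.5578*37/(3*96485) = 8.25357 g

8.25357 g


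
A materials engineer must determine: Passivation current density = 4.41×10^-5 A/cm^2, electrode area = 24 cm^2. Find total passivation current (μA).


I = i_pass * A, then convert A → μA (×10^6)
I = 4.41×10^-5 * 24 * 10^6 = 1058.4 μA

1058.4 μA


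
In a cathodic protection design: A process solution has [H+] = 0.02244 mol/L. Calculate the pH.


pH = −log10[H+]
pH = −log10(0.02244) = 1.65

1.65


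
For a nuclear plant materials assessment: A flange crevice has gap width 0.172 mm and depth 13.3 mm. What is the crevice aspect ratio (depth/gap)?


Aspect ratio = depth / gap
Ratio = 13.3 / 0.172 = 77.3

77.3


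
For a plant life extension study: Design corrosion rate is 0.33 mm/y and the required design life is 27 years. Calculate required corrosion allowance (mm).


Corrosion allowance = CR × design life
CA = 0.33 * 27 = 8.91 mm

8.91 mm


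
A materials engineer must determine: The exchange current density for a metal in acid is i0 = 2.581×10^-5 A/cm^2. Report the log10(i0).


i0 = 2.581×10^-5 A/cm^2
log10(i0) = -4.588

-4.588


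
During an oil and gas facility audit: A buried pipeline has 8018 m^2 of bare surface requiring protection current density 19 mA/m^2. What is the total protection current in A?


I = area * current density, then convert mA → A (÷1000)
I = 8018 * 19 / 1000 = 152.34 A

152.34 A


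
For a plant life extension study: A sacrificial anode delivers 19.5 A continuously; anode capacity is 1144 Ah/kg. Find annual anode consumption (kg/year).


Annual consumption = current * hours per year / capacity
Rate = 19.5 * 8760 / 1144 = 149.3 kg/year

149.3 kg/year


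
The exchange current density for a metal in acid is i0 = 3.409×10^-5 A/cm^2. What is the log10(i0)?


i0 = 3.409×10^-5 A/cm^2
log10(i0) = -4.467

-4.467


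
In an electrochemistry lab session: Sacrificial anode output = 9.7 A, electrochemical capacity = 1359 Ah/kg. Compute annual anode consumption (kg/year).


Annual consumption = current * hours per year / capacity
Rate = 9.7 * 8760 / 1359 = 62.5 kg/year

62.5 kg/year


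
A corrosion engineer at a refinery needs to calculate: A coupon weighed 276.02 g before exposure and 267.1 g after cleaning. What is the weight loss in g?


Weight loss = initial − final
WL = 276.02 − 267.1 = 8.92 g

8.92 g


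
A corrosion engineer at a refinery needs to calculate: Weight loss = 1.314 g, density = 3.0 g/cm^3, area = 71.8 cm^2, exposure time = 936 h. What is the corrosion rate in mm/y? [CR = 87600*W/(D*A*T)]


Apply the mm/y weight-loss relation: CR = 87600 * W / (D * A * T)
Numerator: 87600 * 1.314 = 115106.4
Denominator: 3.0 * 71.8 * 936 = 201614.4
CR = 115106.4 / 201614.4 = 0.57092 mm/y

0.57092 mm/y


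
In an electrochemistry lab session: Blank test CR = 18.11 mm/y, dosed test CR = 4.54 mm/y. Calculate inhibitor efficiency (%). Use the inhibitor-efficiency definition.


Apply the inhibitor-efficiency definition: IE = (CR_blank − CR_inh)/CR_blank × 100
IE = (18.11 − 4.54) / 18.11 × 100
IE = 13.57 / 18.11 × 100 = 74.9 %

74.9 %


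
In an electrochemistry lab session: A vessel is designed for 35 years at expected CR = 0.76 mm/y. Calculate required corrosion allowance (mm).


Corrosion allowance = CR × design life
CA = 0.76 * 35 = 26.6 mm

26.6 mm


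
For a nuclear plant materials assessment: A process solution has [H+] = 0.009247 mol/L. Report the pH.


pH = −log10[H+]
pH = −log10(0.009247) = 2.03

2.03


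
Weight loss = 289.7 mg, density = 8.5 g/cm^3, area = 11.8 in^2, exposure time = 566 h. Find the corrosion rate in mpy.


Apply the mpy weight-loss relation: CR = 534 * W / (D * A * T)
Numerator: 534 * 289.7 = 154699.8
Denominator: 8.5 * 11.8 * 566 = 56769.8
CR = 154699.8 / 56769.8 = 2.725 mpy

2.725 mpy


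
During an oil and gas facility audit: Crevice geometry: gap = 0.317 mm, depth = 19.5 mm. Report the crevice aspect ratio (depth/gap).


Aspect ratio = depth / gap
Ratio = 19.5 / 0.317 = 61.5

61.5


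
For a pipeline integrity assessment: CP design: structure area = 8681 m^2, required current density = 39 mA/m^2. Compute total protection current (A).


I = area * current density, then convert mA → A (÷1000)
I = 8681 * 39 / 1000 = 338.56 A

338.56 A


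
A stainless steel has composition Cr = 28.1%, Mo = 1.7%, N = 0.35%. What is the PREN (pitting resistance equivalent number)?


Apply the PREN formula: PREN = Cr + 3.3*Mo + 16*N
PREN = 28.1 + 3.3*1.7 + 16*0.35
PREN = 28.1 + 5.61 + 5.6 = 39.31

39.31


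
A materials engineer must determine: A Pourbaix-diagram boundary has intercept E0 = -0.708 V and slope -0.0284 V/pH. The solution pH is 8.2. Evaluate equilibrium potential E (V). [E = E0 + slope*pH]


Apply the Pourbaix line equation: E = E0 + slope*pH
E = -0.708 + (-0.0284)*8.2 = -0.708 + (-0.23288) = -0.94088 V
Rounded to 4 decimal places: E = -0.9409 V

-0.9409 V


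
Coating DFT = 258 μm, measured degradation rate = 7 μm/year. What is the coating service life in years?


Service life = thickness / degradation rate
Life = 258 / 7 = 36.9 years

36.9 years


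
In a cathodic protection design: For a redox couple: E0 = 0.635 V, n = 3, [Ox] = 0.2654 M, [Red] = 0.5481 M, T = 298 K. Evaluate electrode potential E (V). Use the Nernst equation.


Apply the Nernst equation: E = E0 + (RT/nF)*ln([Ox]/[Red])
Step 1: RT/nF = 8.314*298/(3*96485) = 0.00855944 V
Step 2: [Ox]/[Red] = 0.2654/0.5481 = 0.484218
Step 3: ln(0.484218) = -0.72522
Step 4: correction = 0.00855944 * -0.72522 = -0.0062 V
E = 0.635 + -0.0062 = 0.6288 V

0.6288 V


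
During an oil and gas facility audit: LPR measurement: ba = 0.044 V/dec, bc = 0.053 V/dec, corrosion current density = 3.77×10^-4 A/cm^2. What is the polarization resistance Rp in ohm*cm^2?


Apply the Stern-Geary equation: Rp = ba*bc / (2.303*icorr*(ba+bc))
ba*bc = 0.044*0.053 = 0.002332
ba+bc = 0.097; 2.303*icorr*(ba+bc) = 2.303*3.77×10^-4*0.097 = 8.4218407×10^-5
Rp = 0.002332 / 8.4218407×10^-5 = 27.7 ohm*cm^2

27.7 ohm*cm^2


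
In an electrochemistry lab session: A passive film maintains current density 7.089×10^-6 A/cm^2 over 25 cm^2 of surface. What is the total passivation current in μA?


I = i_pass * A, then convert A → μA (×10^6)
I = 7.089×10^-6 * 25 * 10^6 = 177.23 μA

177.23 μA


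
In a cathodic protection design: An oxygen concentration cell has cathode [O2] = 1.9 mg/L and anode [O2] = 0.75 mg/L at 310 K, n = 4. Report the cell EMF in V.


Apply the Nernst concentration-cell relation: E = (RT/nF)*ln(C_cathode/C_anode)
RT/nF = 8.314*310/(4*96485) = 0.00667808 V
ln(1.9/0.75) = 0.92954
E = 0.00667808 * 0.92954 = 0.00621 V

0.00621 V


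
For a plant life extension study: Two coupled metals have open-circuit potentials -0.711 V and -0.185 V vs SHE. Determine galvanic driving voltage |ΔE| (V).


Driving voltage is the absolute potential difference.
|ΔE| = |-0.711 − (-0.185)| = 0.526 V

0.526 V


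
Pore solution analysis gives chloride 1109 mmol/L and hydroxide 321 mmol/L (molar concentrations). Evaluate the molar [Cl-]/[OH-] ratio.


Threshold parameter = [Cl-] / [OH-] (molar basis; both in mmol/L, so units cancel)
Ratio = 1109 / 321 = 3.45

3.45


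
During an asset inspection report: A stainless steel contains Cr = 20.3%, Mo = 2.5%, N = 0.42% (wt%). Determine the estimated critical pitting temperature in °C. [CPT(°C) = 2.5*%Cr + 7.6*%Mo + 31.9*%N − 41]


Apply the ASTM G48 empirical CPT estimate: CPT(°C) = 2.5*%Cr + 7.6*%Mo + 31.9*%N − 41
2.5*20.3 = 50.75; 7.6*2.5 = 19; 31.9*0.42 = 13.398
CPT = 50.75 + 19 + 13.398 − 41 = 42.148 °C
Rounded to 0.1 °C: CPT ≈ 42.1 °C

42.1 °C


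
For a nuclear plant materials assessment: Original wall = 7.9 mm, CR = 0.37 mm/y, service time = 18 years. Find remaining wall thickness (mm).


Remaining wall = original − CR × time
t = 7.9 − 0.37*18 = 7.9 − 6.66 = 1.24 mm

1.24 mm


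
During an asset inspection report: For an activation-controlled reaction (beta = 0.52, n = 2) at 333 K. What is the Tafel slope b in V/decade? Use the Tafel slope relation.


Apply the Tafel slope relation: b = 2.303*R*T/(beta*n*F)
Numerator: 2.303 * 8.314 * 333 = 6376.0
Denominator: 0.52 * 2 * 96485 = 100344.4
b = 6376.0 / 100344.4 = 0.064 V/decade

0.064 V/decade


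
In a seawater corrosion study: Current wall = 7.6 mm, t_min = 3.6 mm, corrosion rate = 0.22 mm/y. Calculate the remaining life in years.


Apply the remaining-life relation: RL = (t_current − t_min) / CR
RL = (7.6 − 3.6) / 0.22 = 4.0 / 0.22 = 18.2 years

18.2 years


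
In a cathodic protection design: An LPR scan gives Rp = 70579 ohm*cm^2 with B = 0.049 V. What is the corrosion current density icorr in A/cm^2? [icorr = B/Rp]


Apply the Stern-Geary relation: icorr = B / Rp
icorr = 0.049 / 70579 = 6.943×10^-7 A/cm^2

6.943×10^-7 A/cm^2


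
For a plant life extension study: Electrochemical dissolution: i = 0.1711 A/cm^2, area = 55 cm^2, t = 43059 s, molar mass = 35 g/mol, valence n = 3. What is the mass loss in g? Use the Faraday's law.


Apply Faraday's law: m = i*A*t*M / (n*F)
Total charge passed Q = i*A*t = 0.1711*55*43059 = 405206.7195 C
m = Q*M/(n*F) = 405206.7195*35/(3*96485) = 48.9963 g

48.9963 g


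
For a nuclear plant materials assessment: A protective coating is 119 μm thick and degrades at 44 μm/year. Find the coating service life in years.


Service life = thickness / degradation rate
Life = 119 / 44 = 2.7 years

2.7 years


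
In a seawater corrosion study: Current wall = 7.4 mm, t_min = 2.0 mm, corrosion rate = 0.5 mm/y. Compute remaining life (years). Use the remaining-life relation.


Apply the remaining-life relation: RL = (t_current − t_min) / CR
RL = (7.4 − 2.0) / 0.5 = 5.4 / 0.5 = 10.8 years

10.8 years


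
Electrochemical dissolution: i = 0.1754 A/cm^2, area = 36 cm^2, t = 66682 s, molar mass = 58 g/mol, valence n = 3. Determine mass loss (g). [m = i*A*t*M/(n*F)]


Apply Faraday's law: m = i*A*t*M / (n*F)
Total charge passed Q = i*A*t = 0.1754*36*66682 = 421056.8208 C
m = Q*M/(n*F) = 421056.8208*58/(3*96485) = 84.36992 g

84.36992 g


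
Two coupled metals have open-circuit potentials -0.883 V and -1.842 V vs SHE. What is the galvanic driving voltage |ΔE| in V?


Driving voltage is the absolute potential difference.
|ΔE| = |-0.883 − (-1.842)| = 0.959 V

0.959 V


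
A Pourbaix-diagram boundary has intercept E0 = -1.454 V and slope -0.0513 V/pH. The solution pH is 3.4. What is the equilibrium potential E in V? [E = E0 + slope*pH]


Apply the Pourbaix line equation: E = E0 + slope*pH
E = -1.454 + (-0.0513)*3.4 = -1.454 + (-0.17442) = -1.62842 V
Rounded to 3 decimal places: E = -1.628 V

-1.628 V


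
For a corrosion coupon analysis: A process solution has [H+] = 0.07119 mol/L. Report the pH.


pH = −log10[H+]
pH = −log10(0.07119) = 1.15

1.15


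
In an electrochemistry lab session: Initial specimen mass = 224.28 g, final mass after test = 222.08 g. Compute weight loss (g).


Weight loss = initial − final
WL = 224.28 − 222.08 = 2.2 g

2.2 g


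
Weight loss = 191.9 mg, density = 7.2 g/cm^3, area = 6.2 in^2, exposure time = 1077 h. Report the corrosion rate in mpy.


Apply the mpy weight-loss relation: CR = 534 * W / (D * A * T)
Numerator: 534 * 191.9 = 102474.6
Denominator: 7.2 * 6.2 * 1077 = 48077.28
CR = 102474.6 / 48077.28 = 2.1315 mpy

2.1315 mpy


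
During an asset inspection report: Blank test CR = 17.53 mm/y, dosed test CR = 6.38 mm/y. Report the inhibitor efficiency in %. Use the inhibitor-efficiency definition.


Apply the inhibitor-efficiency definition: IE = (CR_blank − CR_inh)/CR_blank × 100
IE = (17.53 − 6.38) / 17.53 × 100
IE = 11.15 / 17.53 × 100 = 63.6 %

63.6 %


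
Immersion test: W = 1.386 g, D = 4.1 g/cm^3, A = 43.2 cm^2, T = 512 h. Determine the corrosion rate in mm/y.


Apply the mm/y weight-loss relation: CR = 87600 * W / (D * A * T)
Numerator: 87600 * 1.386 = 121413.6
Denominator: 4.1 * 43.2 * 512 = 90685.44
CR = 121413.6 / 90685.44 = 1.3388 mm/y

1.3388 mm/y


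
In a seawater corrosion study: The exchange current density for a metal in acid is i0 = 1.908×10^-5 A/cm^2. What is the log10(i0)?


i0 = 1.908×10^-5 A/cm^2
log10(i0) = -4.719

-4.719


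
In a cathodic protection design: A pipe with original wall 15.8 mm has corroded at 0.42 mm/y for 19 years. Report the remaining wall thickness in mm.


Remaining wall = original − CR × time
t = 15.8 − 0.42*19 = 15.8 − 7.98 = 7.82 mm

7.82 mm


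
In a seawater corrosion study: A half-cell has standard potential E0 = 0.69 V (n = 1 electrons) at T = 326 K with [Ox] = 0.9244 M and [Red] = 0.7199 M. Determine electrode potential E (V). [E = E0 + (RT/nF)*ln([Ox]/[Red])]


Apply the Nernst equation: E = E0 + (RT/nF)*ln([Ox]/[Red])
Step 1: RT/nF = 8.314*326/(1*96485) = 0.02809104 V
Step 2: [Ox]/[Red] = 0.9244/0.7199 = 1.284067
Step 3: ln(1.284067) = 0.250032
Step 4: correction = 0.02809104 * 0.250032 = 0.007 V
E = 0.69 + 0.007 = 0.697 V

0.697 V


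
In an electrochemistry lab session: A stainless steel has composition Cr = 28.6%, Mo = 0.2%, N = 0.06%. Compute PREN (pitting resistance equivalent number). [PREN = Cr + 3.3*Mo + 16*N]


Apply the PREN formula: PREN = Cr + 3.3*Mo + 16*N
PREN = 28.6 + 3.3*0.2 + 16*0.06
PREN = 28.6 + 0.66 + 0.96 = 30.22

30.22


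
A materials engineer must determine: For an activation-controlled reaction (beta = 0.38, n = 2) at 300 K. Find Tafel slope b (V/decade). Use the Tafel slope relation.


Apply the Tafel slope relation: b = 2.303*R*T/(beta*n*F)
Numerator: 2.303 * 8.314 * 300 = 5744.14
Denominator: 0.38 * 2 * 96485 = 73328.6
b = 5744.14 / 73328.6 = 0.0783 V/decade

0.0783 V/decade


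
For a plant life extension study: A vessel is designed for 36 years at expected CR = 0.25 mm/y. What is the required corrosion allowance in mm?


Corrosion allowance = CR × design life
CA = 0.25 * 36 = 9.0 mm

9.0 mm


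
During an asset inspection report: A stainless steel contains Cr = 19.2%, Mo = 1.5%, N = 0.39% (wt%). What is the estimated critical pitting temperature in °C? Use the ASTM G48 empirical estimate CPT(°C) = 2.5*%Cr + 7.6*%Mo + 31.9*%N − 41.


Apply the ASTM G48 empirical CPT estimate: CPT(°C) = 2.5*%Cr + 7.6*%Mo + 31.9*%N − 41
2.5*19.2 = 48; 7.6*1.5 = 11.4; 31.9*0.39 = 12.441
CPT = 48 + 11.4 + 12.441 − 41 = 30.841 °C
Rounded to 0.1 °C: CPT ≈ 30.8 °C

30.8 °C


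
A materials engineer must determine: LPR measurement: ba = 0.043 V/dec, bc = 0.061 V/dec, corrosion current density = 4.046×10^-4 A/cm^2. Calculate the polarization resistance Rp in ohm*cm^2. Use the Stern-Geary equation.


Apply the Stern-Geary equation: Rp = ba*bc / (2.303*icorr*(ba+bc))
ba*bc = 0.043*0.061 = 0.002623
ba+bc = 0.104; 2.303*icorr*(ba+bc) = 2.303*4.046×10^-4*0.104 = 9.6906555×10^-5
Rp = 0.002623 / 9.6906555×10^-5 = 27.1 ohm*cm^2

27.1 ohm*cm^2


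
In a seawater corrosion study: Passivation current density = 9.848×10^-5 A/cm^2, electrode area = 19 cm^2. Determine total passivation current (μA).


I = i_pass * A, then convert A → μA (×10^6)
I = 9.848×10^-5 * 19 * 10^6 = 1871.12 μA

1871.12 μA


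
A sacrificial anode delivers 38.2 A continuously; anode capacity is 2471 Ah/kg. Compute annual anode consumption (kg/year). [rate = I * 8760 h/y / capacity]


Annual consumption = current * hours per year / capacity
Rate = 38.2 * 8760 / 2471 = 135.4 kg/year

135.4 kg/year


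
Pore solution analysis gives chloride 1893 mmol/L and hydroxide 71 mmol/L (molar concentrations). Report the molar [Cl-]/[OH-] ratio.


Threshold parameter = [Cl-] / [OH-] (molar basis; both in mmol/L, so units cancel)
Ratio = 1893 / 71 = 26.66

26.66


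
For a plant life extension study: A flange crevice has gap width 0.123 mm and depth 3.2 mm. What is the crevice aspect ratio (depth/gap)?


Aspect ratio = depth / gap
Ratio = 3.2 / 0.123 = 26.0

26.0


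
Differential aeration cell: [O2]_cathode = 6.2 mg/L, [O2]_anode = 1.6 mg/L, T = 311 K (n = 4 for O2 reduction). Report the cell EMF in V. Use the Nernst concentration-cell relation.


Apply the Nernst concentration-cell relation: E = (RT/nF)*ln(C_cathode/C_anode)
RT/nF = 8.314*311/(4*96485) = 0.00669963 V
ln(6.2/1.6) = 1.35455
E = 0.00669963 * 1.35455 = 0.00907 V

0.00907 V


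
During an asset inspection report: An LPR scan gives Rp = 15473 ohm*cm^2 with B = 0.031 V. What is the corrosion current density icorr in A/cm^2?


Apply the Stern-Geary relation: icorr = B / Rp
icorr = 0.031 / 15473 = 2.003×10^-6 A/cm^2

2.003×10^-6 A/cm^2


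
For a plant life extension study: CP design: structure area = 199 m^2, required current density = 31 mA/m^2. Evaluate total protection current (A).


I = area * current density, then convert mA → A (÷1000)
I = 199 * 31 / 1000 = 6.17 A

6.17 A


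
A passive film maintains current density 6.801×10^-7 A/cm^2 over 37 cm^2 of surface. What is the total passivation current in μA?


I = i_pass * A, then convert A → μA (×10^6)
I = 6.801×10^-7 * 37 * 10^6 = 25.16 μA

25.16 μA


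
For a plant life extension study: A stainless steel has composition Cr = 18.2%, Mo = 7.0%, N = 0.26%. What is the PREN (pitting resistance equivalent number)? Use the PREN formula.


Apply the PREN formula: PREN = Cr + 3.3*Mo + 16*N
PREN = 18.2 + 3.3*7.0 + 16*0.26
PREN = 18.2 + 23.1 + 4.16 = 45.46

45.46


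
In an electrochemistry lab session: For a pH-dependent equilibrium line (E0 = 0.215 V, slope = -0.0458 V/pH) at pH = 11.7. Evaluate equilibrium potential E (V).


Apply the Pourbaix line equation: E = E0 + slope*pH
E = 0.215 + (-0.0458)*11.7 = 0.215 + (-0.53586) = -0.32086 V
Rounded to 4 decimal places: E = -0.3209 V

-0.3209 V


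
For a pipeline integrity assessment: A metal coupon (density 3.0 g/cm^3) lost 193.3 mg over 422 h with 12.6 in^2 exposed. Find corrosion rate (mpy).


Apply the mpy weight-loss relation: CR = 534 * W / (D * A * T)
Numerator: 534 * 193.3 = 103222.2
Denominator: 3.0 * 12.6 * 422 = 15951.6
CR = 103222.2 / 15951.6 = 6.471 mpy

6.471 mpy
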